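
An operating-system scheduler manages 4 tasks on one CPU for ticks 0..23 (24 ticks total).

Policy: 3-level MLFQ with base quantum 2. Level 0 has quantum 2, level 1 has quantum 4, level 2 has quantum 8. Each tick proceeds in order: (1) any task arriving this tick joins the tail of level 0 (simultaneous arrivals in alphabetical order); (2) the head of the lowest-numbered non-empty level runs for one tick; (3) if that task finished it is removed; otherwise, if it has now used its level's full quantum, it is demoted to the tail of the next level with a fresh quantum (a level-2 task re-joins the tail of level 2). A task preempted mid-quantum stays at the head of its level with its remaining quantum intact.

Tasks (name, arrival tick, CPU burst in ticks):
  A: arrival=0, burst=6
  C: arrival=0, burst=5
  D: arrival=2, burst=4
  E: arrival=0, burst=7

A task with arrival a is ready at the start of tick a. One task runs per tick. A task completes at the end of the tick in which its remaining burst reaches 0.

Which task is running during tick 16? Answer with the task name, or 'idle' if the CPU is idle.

t=0: L0/L1/L2 = ACE/-/- → run A
t=1: L0/L1/L2 = ACE/-/- → run A
t=2: L0/L1/L2 = CED/A/- → run C
t=3: L0/L1/L2 = CED/A/- → run C
t=4: L0/L1/L2 = ED/AC/- → run E
t=5: L0/L1/L2 = ED/AC/- → run E
t=6: L0/L1/L2 = D/ACE/- → run D
t=7: L0/L1/L2 = D/ACE/- → run D
t=8: L0/L1/L2 = -/ACED/- → run A
t=9: L0/L1/L2 = -/ACED/- → run A
t=10: L0/L1/L2 = -/ACED/- → run A
t=11: L0/L1/L2 = -/ACED/- → run A
t=12: L0/L1/L2 = -/CED/- → run C
t=13: L0/L1/L2 = -/CED/- → run C
t=14: L0/L1/L2 = -/CED/- → run C
t=15: L0/L1/L2 = -/ED/- → run E
t=16: L0/L1/L2 = -/ED/- → run E
t=17: L0/L1/L2 = -/ED/- → run E
t=18: L0/L1/L2 = -/ED/- → run E
t=19: L0/L1/L2 = -/D/E → run D
t=20: L0/L1/L2 = -/D/E → run D
t=21: L0/L1/L2 = -/-/E → run E
t=22: (idle)
t=23: (idle)

running at tick 16 = E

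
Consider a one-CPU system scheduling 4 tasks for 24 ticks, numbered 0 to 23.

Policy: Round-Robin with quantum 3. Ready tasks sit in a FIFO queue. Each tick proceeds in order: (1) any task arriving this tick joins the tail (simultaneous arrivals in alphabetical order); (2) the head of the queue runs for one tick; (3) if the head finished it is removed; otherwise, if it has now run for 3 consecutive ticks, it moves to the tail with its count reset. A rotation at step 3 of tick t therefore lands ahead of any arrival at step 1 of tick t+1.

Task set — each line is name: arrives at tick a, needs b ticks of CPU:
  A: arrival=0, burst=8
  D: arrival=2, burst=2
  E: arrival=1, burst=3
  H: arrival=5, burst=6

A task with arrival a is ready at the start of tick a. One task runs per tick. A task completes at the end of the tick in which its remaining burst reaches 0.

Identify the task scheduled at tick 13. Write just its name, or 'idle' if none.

t=0: queue=[A] q_used=0 → run A
t=1: queue=[A,E] q_used=1 → run A
t=2: queue=[A,E,D] q_used=2 → run A
t=3: queue=[E,D,A] q_used=0 → run E
t=4: queue=[E,D,A] q_used=1 → run E
t=5: queue=[E,D,A,H] q_used=2 → run E
t=6: queue=[D,A,H] q_used=0 → run D
t=7: queue=[D,A,H] q_used=1 → run D
t=8: queue=[A,H] q_used=0 → run A
t=9: queue=[A,H] q_used=1 → run A
t=10: queue=[A,H] q_used=2 → run A
t=11: queue=[H,A] q_used=0 → run H
t=12: queue=[H,A] q_used=1 → run H
t=13: queue=[H,A] q_used=2 → run H
t=14: queue=[A,H] q_used=0 → run A
t=15: queue=[A,H] q_used=1 → run A
t=16: queue=[H] q_used=0 → run H
t=17: queue=[H] q_used=1 → run H
t=18: queue=[H] q_used=2 → run H
t=19: (idle)
t=20: (idle)
t=21: (idle)
t=22: (idle)
t=23: (idle)

running at tick 13 = H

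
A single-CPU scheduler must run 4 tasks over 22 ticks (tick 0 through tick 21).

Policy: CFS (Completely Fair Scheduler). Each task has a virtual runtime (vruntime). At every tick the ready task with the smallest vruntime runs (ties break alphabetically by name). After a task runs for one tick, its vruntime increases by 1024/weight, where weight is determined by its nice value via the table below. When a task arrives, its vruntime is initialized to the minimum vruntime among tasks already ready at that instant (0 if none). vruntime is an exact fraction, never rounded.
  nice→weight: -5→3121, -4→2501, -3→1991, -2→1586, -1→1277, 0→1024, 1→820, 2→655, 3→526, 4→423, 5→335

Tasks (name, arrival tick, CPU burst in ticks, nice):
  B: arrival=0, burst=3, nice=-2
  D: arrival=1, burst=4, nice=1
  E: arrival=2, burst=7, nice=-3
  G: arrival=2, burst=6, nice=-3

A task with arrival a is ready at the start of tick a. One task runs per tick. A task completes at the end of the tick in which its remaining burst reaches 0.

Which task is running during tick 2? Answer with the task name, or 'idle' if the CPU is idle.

running at tick 2 = D

t=0: vr[B=0] → run B
t=1: vr[B=512/793 D=512/793] → run B
t=2: vr[B=1024/793 D=512/793 E=512/793 G=512/793] → run D
t=3: vr[B=1024/793 D=307968/162565 E=512/793 G=512/793] → run E
t=4: vr[B=1024/793 D=307968/162565 E=1831424/1578863 G=512/793] → run G
t=5: vr[B=1024/793 D=307968/162565 E=1831424/1578863 G=1831424/1578863] → run E
t=6: vr[B=1024/793 D=307968/162565 E=2643456/1578863 G=1831424/1578863] → run G
t=7: vr[B=1024/793 D=307968/162565 E=2643456/1578863 G=2643456/1578863] → run B
t=8: vr[D=307968/162565 E=2643456/1578863 G=2643456/1578863] → run E
t=9: vr[D=307968/162565 E=3455488/1578863 G=2643456/1578863] → run G
t=10: vr[D=307968/162565 E=3455488/1578863 G=3455488/1578863] → run D
t=11: vr[D=510976/162565 E=3455488/1578863 G=3455488/1578863] → run E
t=12: vr[D=510976/162565 E=4267520/1578863 G=3455488/1578863] → run G
t=13: vr[D=510976/162565 E=4267520/1578863 G=4267520/1578863] → run E
t=14: vr[D=510976/162565 E=5079552/1578863 G=4267520/1578863] → run G
t=15: vr[D=510976/162565 E=5079552/1578863 G=5079552/1578863] → run D
t=16: vr[D=713984/162565 E=5079552/1578863 G=5079552/1578863] → run E
t=17: vr[D=713984/162565 E=5891584/1578863 G=5079552/1578863] → run G
t=18: vr[D=713984/162565 E=5891584/1578863] → run E
t=19: vr[D=713984/162565] → run D
t=20: (idle)
t=21: (idle)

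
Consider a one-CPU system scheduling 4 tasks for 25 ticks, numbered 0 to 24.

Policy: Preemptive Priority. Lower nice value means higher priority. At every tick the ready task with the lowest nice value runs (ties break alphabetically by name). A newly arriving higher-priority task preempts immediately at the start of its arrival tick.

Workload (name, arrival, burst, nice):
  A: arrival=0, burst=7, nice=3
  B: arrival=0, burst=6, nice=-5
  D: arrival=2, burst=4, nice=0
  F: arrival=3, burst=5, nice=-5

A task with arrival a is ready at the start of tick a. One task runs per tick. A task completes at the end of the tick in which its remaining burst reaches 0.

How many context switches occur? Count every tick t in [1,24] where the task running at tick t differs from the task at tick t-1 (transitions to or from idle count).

t=0: ready={A,B} → run B
t=1: ready={A,B} → run B
t=2: ready={A,B,D} → run B
t=3: ready={A,B,D,F} → run B
t=4: ready={A,B,D,F} → run B
t=5: ready={A,B,D,F} → run B
t=6: ready={A,D,F} → run F
t=7: ready={A,D,F} → run F
t=8: ready={A,D,F} → run F
t=9: ready={A,D,F} → run F
t=10: ready={A,D,F} → run F
t=11: ready={A,D} → run D
t=12: ready={A,D} → run D
t=13: ready={A,D} → run D
t=14: ready={A,D} → run D
t=15: ready={A} → run A
t=16: ready={A} → run A
t=17: ready={A} → run A
t=18: ready={A} → run A
t=19: ready={A} → run A
t=20: ready={A} → run A
t=21: ready={A} → run A
t=22: (idle)
t=23: (idle)
t=24: (idle)

context switches = 4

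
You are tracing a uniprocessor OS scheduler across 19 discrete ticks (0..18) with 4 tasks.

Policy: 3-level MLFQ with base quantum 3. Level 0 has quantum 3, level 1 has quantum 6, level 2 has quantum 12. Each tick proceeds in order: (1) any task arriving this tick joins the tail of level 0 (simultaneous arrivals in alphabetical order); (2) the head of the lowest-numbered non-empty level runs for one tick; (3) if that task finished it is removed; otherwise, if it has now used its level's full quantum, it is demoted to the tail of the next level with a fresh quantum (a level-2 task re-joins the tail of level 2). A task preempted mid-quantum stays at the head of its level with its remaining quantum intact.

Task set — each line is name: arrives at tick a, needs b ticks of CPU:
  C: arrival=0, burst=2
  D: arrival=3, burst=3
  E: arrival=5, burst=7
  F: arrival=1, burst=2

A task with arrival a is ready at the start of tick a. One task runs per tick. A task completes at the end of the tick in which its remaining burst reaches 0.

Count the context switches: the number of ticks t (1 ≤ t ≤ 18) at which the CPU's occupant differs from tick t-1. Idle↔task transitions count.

context switches = 4

t=0: L0/L1/L2 = C/-/- → run C
t=1: L0/L1/L2 = CF/-/- → run C
t=2: L0/L1/L2 = F/-/- → run F
t=3: L0/L1/L2 = FD/-/- → run F
t=4: L0/L1/L2 = D/-/- → run D
t=5: L0/L1/L2 = DE/-/- → run D
t=6: L0/L1/L2 = DE/-/- → run D
t=7: L0/L1/L2 = E/-/- → run E
t=8: L0/L1/L2 = E/-/- → run E
t=9: L0/L1/L2 = E/-/- → run E
t=10: L0/L1/L2 = -/E/- → run E
t=11: L0/L1/L2 = -/E/- → run E
t=12: L0/L1/L2 = -/E/- → run E
t=13: L0/L1/L2 = -/E/- → run E
t=14: (idle)
t=15: (idle)
t=16: (idle)
t=17: (idle)
t=18: (idle)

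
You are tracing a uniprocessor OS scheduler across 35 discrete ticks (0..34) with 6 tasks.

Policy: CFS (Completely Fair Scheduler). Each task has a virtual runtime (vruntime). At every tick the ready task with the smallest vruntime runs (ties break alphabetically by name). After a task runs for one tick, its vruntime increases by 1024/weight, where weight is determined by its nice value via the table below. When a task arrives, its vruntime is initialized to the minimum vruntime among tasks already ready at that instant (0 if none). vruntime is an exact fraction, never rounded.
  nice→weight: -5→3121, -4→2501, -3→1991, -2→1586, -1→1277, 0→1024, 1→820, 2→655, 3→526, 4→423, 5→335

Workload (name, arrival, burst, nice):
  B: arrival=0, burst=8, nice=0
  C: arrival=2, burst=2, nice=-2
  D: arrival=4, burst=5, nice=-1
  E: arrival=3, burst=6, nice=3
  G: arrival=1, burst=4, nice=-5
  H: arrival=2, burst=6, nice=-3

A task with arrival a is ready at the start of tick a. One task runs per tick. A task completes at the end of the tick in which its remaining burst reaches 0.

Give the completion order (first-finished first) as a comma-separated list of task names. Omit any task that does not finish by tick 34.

completion order = C, G, H, D, B, E

t=0: vr[B=0] → run B
t=1: vr[B=1 G=1] → run B
t=2: vr[B=2 C=1 G=1 H=1] → run C
t=3: vr[B=2 C=1305/793 E=1 G=1 H=1] → run E
t=4: vr[B=2 C=1305/793 D=1 E=775/263 G=1 H=1] → run D
t=5: vr[B=2 C=1305/793 D=2301/1277 E=775/263 G=1 H=1] → run G
t=6: vr[B=2 C=1305/793 D=2301/1277 E=775/263 G=4145/3121 H=1] → run H
t=7: vr[B=2 C=1305/793 D=2301/1277 E=775/263 G=4145/3121 H=3015/1991] → run G
t=8: vr[B=2 C=1305/793 D=2301/1277 E=775/263 G=5169/3121 H=3015/1991] → run H
t=9: vr[B=2 C=1305/793 D=2301/1277 E=775/263 G=5169/3121 H=4039/1991] → run C
t=10: vr[B=2 D=2301/1277 E=775/263 G=5169/3121 H=4039/1991] → run G
t=11: vr[B=2 D=2301/1277 E=775/263 G=6193/3121 H=4039/1991] → run D
t=12: vr[B=2 D=3325/1277 E=775/263 G=6193/3121 H=4039/1991] → run G
t=13: vr[B=2 D=3325/1277 E=775/263 H=4039/1991] → run B
t=14: vr[B=3 D=3325/1277 E=775/263 H=4039/1991] → run H
t=15: vr[B=3 D=3325/1277 E=775/263 H=5063/1991] → run H
t=16: vr[B=3 D=3325/1277 E=775/263 H=6087/1991] → run D
t=17: vr[B=3 D=4349/1277 E=775/263 H=6087/1991] → run E
t=18: vr[B=3 D=4349/1277 E=1287/263 H=6087/1991] → run B
t=19: vr[B=4 D=4349/1277 E=1287/263 H=6087/1991] → run H
t=20: vr[B=4 D=4349/1277 E=1287/263 H=7111/1991] → run D
t=21: vr[B=4 D=5373/1277 E=1287/263 H=7111/1991] → run H
t=22: vr[B=4 D=5373/1277 E=1287/263] → run B
t=23: vr[B=5 D=5373/1277 E=1287/263] → run D
t=24: vr[B=5 E=1287/263] → run E
t=25: vr[B=5 E=1799/263] → run B
t=26: vr[B=6 E=1799/263] → run B
t=27: vr[B=7 E=1799/263] → run E
t=28: vr[B=7 E=2311/263] → run B
t=29: vr[E=2311/263] → run E
t=30: vr[E=2823/263] → run E
t=31: (idle)
t=32: (idle)
t=33: (idle)
t=34: (idle)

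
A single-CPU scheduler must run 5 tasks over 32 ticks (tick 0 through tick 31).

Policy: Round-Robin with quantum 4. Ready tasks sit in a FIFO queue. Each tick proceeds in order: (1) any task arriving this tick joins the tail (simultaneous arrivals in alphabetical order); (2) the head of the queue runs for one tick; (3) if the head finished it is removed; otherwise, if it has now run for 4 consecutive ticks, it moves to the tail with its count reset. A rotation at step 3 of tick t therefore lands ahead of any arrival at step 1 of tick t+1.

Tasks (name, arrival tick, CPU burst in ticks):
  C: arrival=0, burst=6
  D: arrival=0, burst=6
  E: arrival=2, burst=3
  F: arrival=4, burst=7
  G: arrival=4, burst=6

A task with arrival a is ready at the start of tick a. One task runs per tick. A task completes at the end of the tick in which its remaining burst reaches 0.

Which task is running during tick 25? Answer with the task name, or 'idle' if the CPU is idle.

running at tick 25 = F

t=0: queue=[C,D] q_used=0 → run C
t=1: queue=[C,D] q_used=1 → run C
t=2: queue=[C,D,E] q_used=2 → run C
t=3: queue=[C,D,E] q_used=3 → run C
t=4: queue=[D,E,C,F,G] q_used=0 → run D
t=5: queue=[D,E,C,F,G] q_used=1 → run D
t=6: queue=[D,E,C,F,G] q_used=2 → run D
t=7: queue=[D,E,C,F,G] q_used=3 → run D
t=8: queue=[E,C,F,G,D] q_used=0 → run E
t=9: queue=[E,C,F,G,D] q_used=1 → run E
t=10: queue=[E,C,F,G,D] q_used=2 → run E
t=11: queue=[C,F,G,D] q_used=0 → run C
t=12: queue=[C,F,G,D] q_used=1 → run C
t=13: queue=[F,G,D] q_used=0 → run F
t=14: queue=[F,G,D] q_used=1 → run F
t=15: queue=[F,G,D] q_used=2 → run F
t=16: queue=[F,G,D] q_used=3 → run F
t=17: queue=[G,D,F] q_used=0 → run G
t=18: queue=[G,D,F] q_used=1 → run G
t=19: queue=[G,D,F] q_used=2 → run G
t=20: queue=[G,D,F] q_used=3 → run G
t=21: queue=[D,F,G] q_used=0 → run D
t=22: queue=[D,F,G] q_used=1 → run D
t=23: queue=[F,G] q_used=0 → run F
t=24: queue=[F,G] q_used=1 → run F
t=25: queue=[F,G] q_used=2 → run F
t=26: queue=[G] q_used=0 → run G
t=27: queue=[G] q_used=1 → run G
t=28: (idle)
t=29: (idle)
t=30: (idle)
t=31: (idle)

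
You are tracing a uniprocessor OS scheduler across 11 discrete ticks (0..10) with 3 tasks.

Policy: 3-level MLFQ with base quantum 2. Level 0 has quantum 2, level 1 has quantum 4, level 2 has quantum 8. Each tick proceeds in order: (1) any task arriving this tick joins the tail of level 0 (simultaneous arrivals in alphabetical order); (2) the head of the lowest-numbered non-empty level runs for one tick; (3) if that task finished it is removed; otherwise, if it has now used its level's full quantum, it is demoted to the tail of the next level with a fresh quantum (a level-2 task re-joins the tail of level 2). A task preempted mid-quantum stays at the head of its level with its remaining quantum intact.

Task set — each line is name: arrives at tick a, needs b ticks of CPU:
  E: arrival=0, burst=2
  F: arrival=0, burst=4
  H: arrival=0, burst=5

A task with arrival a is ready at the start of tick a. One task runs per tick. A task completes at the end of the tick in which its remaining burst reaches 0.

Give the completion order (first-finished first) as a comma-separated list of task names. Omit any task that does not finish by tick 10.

t=0: L0/L1/L2 = EFH/-/- → run E
t=1: L0/L1/L2 = EFH/-/- → run E
t=2: L0/L1/L2 = FH/-/- → run F
t=3: L0/L1/L2 = FH/-/- → run F
t=4: L0/L1/L2 = H/F/- → run H
t=5: L0/L1/L2 = H/F/- → run H
t=6: L0/L1/L2 = -/FH/- → run F
t=7: L0/L1/L2 = -/FH/- → run F
t=8: L0/L1/L2 = -/H/- → run H
t=9: L0/L1/L2 = -/H/- → run H
t=10: L0/L1/L2 = -/H/- → run H

completion order = E, F, H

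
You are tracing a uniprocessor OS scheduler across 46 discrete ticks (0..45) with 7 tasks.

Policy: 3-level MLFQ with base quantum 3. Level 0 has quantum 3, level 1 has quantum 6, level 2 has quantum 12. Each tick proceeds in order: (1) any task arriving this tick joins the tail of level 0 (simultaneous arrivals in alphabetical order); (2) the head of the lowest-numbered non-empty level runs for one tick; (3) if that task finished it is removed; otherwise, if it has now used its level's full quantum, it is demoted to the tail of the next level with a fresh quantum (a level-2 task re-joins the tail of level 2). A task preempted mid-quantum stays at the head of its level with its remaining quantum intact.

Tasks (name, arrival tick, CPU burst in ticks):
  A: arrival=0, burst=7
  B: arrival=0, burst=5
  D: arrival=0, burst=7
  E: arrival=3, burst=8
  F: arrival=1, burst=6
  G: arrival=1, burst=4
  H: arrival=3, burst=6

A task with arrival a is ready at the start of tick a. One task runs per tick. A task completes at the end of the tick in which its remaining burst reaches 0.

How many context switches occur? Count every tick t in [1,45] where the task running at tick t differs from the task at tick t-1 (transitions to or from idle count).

t=0: L0/L1/L2 = ABD/-/- → run A
t=1: L0/L1/L2 = ABDFG/-/- → run A
t=2: L0/L1/L2 = ABDFG/-/- → run A
t=3: L0/L1/L2 = BDFGEH/A/- → run B
t=4: L0/L1/L2 = BDFGEH/A/- → run B
t=5: L0/L1/L2 = BDFGEH/A/- → run B
t=6: L0/L1/L2 = DFGEH/AB/- → run D
t=7: L0/L1/L2 = DFGEH/AB/- → run D
t=8: L0/L1/L2 = DFGEH/AB/- → run D
t=9: L0/L1/L2 = FGEH/ABD/- → run F
t=10: L0/L1/L2 = FGEH/ABD/- → run F
t=11: L0/L1/L2 = FGEH/ABD/- → run F
t=12: L0/L1/L2 = GEH/ABDF/- → run G
t=13: L0/L1/L2 = GEH/ABDF/- → run G
t=14: L0/L1/L2 = GEH/ABDF/- → run G
t=15: L0/L1/L2 = EH/ABDFG/- → run E
t=16: L0/L1/L2 = EH/ABDFG/- → run E
t=17: L0/L1/L2 = EH/ABDFG/- → run E
t=18: L0/L1/L2 = H/ABDFGE/- → run H
t=19: L0/L1/L2 = H/ABDFGE/- → run H
t=20: L0/L1/L2 = H/ABDFGE/- → run H
t=21: L0/L1/L2 = -/ABDFGEH/- → run A
t=22: L0/L1/L2 = -/ABDFGEH/- → run A
t=23: L0/L1/L2 = -/ABDFGEH/- → run A
t=24: L0/L1/L2 = -/ABDFGEH/- → run A
t=25: L0/L1/L2 = -/BDFGEH/- → run B
t=26: L0/L1/L2 = -/BDFGEH/- → run B
t=27: L0/L1/L2 = -/DFGEH/- → run D
t=28: L0/L1/L2 = -/DFGEH/- → run D
t=29: L0/L1/L2 = -/DFGEH/- → run D
t=30: L0/L1/L2 = -/DFGEH/- → run D
t=31: L0/L1/L2 = -/FGEH/- → run F
t=32: L0/L1/L2 = -/FGEH/- → run F
t=33: L0/L1/L2 = -/FGEH/- → run F
t=34: L0/L1/L2 = -/GEH/- → run G
t=35: L0/L1/L2 = -/EH/- → run E
t=36: L0/L1/L2 = -/EH/- → run E
t=37: L0/L1/L2 = -/EH/- → run E
t=38: L0/L1/L2 = -/EH/- → run E
t=39: L0/L1/L2 = -/EH/- → run E
t=40: L0/L1/L2 = -/H/- → run H
t=41: L0/L1/L2 = -/H/- → run H
t=42: L0/L1/L2 = -/H/- → run H
t=43: (idle)
t=44: (idle)
t=45: (idle)

context switches = 14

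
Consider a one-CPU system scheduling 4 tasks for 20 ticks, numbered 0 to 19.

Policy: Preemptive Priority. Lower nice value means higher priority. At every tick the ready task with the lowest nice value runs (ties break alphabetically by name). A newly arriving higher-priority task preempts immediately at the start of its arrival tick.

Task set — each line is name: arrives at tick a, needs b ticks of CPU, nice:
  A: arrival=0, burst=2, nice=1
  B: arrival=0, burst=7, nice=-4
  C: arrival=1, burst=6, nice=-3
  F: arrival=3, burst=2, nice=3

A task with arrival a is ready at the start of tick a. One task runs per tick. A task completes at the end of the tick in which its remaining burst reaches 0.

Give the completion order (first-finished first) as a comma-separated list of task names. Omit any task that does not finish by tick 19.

completion order = B, C, A, F

t=0: ready={A,B} → run B
t=1: ready={A,B,C} → run B
t=2: ready={A,B,C} → run B
t=3: ready={A,B,C,F} → run B
t=4: ready={A,B,C,F} → run B
t=5: ready={A,B,C,F} → run B
t=6: ready={A,B,C,F} → run B
t=7: ready={A,C,F} → run C
t=8: ready={A,C,F} → run C
t=9: ready={A,C,F} → run C
t=10: ready={A,C,F} → run C
t=11: ready={A,C,F} → run C
t=12: ready={A,C,F} → run C
t=13: ready={A,F} → run A
t=14: ready={A,F} → run A
t=15: ready={F} → run F
t=16: ready={F} → run F
t=17: (idle)
t=18: (idle)
t=19: (idle)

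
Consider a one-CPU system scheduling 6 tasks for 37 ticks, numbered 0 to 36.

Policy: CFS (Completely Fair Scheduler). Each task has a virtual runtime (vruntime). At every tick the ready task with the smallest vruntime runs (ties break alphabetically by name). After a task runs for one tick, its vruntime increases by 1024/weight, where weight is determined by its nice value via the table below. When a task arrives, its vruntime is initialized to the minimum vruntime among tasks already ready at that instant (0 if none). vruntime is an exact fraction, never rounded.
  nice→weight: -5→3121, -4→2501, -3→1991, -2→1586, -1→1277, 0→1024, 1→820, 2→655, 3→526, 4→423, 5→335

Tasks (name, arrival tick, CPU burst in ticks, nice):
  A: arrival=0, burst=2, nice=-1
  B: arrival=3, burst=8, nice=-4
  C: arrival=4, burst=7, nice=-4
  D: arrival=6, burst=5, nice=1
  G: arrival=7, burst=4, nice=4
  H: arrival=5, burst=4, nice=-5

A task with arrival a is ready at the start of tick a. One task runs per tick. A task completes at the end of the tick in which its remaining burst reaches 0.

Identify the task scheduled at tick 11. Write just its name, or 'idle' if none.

running at tick 11 = C

t=0: vr[A=0] → run A
t=1: vr[A=1024/1277] → run A
t=2: (idle)
t=3: vr[B=0] → run B
t=4: vr[B=1024/2501 C=1024/2501] → run B
t=5: vr[B=2048/2501 C=1024/2501 H=1024/2501] → run C
t=6: vr[B=2048/2501 C=2048/2501 D=1024/2501 H=1024/2501] → run D
t=7: vr[B=2048/2501 C=2048/2501 D=20736/12505 G=1024/2501 H=1024/2501] → run G
t=8: vr[B=2048/2501 C=2048/2501 D=20736/12505 G=2994176/1057923 H=1024/2501] → run H
t=9: vr[B=2048/2501 C=2048/2501 D=20736/12505 G=2994176/1057923 H=5756928/7805621] → run H
t=10: vr[B=2048/2501 C=2048/2501 D=20736/12505 G=2994176/1057923 H=8317952/7805621] → run B
t=11: vr[B=3072/2501 C=2048/2501 D=20736/12505 G=2994176/1057923 H=8317952/7805621] → run C
t=12: vr[B=3072/2501 C=3072/2501 D=20736/12505 G=2994176/1057923 H=8317952/7805621] → run H
t=13: vr[B=3072/2501 C=3072/2501 D=20736/12505 G=2994176/1057923 H=10878976/7805621] → run B
t=14: vr[B=4096/2501 C=3072/2501 D=20736/12505 G=2994176/1057923 H=10878976/7805621] → run C
t=15: vr[B=4096/2501 C=4096/2501 D=20736/12505 G=2994176/1057923 H=10878976/7805621] → run H
t=16: vr[B=4096/2501 C=4096/2501 D=20736/12505 G=2994176/1057923] → run B
t=17: vr[B=5120/2501 C=4096/2501 D=20736/12505 G=2994176/1057923] → run C
t=18: vr[B=5120/2501 C=5120/2501 D=20736/12505 G=2994176/1057923] → run D
t=19: vr[B=5120/2501 C=5120/2501 D=36352/12505 G=2994176/1057923] → run B
t=20: vr[B=6144/2501 C=5120/2501 D=36352/12505 G=2994176/1057923] → run C
t=21: vr[B=6144/2501 C=6144/2501 D=36352/12505 G=2994176/1057923] → run B
t=22: vr[B=7168/2501 C=6144/2501 D=36352/12505 G=2994176/1057923] → run C
t=23: vr[B=7168/2501 C=7168/2501 D=36352/12505 G=2994176/1057923] → run G
t=24: vr[B=7168/2501 C=7168/2501 D=36352/12505 G=5555200/1057923] → run B
t=25: vr[C=7168/2501 D=36352/12505 G=5555200/1057923] → run C
t=26: vr[D=36352/12505 G=5555200/1057923] → run D
t=27: vr[D=51968/12505 G=5555200/1057923] → run D
t=28: vr[D=67584/12505 G=5555200/1057923] → run G
t=29: vr[D=67584/12505 G=2705408/352641] → run D
t=30: vr[G=2705408/352641] → run G
t=31: (idle)
t=32: (idle)
t=33: (idle)
t=34: (idle)
t=35: (idle)
t=36: (idle)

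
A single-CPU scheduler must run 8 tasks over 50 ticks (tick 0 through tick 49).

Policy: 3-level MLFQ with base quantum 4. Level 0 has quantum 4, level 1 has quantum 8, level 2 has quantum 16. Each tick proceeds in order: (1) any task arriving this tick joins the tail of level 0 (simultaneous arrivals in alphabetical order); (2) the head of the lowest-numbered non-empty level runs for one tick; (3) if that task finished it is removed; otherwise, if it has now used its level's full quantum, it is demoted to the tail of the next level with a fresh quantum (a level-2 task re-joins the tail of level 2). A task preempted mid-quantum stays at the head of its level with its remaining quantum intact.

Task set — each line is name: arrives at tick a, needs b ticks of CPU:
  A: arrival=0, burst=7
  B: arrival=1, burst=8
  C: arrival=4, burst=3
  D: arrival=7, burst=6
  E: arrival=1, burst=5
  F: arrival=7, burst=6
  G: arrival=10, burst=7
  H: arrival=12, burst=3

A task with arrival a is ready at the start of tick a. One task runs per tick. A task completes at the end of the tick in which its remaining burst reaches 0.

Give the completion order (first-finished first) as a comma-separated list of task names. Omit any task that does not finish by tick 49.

completion order = C, H, A, B, E, D, F, G

t=0: L0/L1/L2 = A/-/- → run A
t=1: L0/L1/L2 = ABE/-/- → run A
t=2: L0/L1/L2 = ABE/-/- → run A
t=3: L0/L1/L2 = ABE/-/- → run A
t=4: L0/L1/L2 = BEC/A/- → run B
t=5: L0/L1/L2 = BEC/A/- → run B
t=6: L0/L1/L2 = BEC/A/- → run B
t=7: L0/L1/L2 = BECDF/A/- → run B
t=8: L0/L1/L2 = ECDF/AB/- → run E
t=9: L0/L1/L2 = ECDF/AB/- → run E
t=10: L0/L1/L2 = ECDFG/AB/- → run E
t=11: L0/L1/L2 = ECDFG/AB/- → run E
t=12: L0/L1/L2 = CDFGH/ABE/- → run C
t=13: L0/L1/L2 = CDFGH/ABE/- → run C
t=14: L0/L1/L2 = CDFGH/ABE/- → run C
t=15: L0/L1/L2 = DFGH/ABE/- → run D
t=16: L0/L1/L2 = DFGH/ABE/- → run D
t=17: L0/L1/L2 = DFGH/ABE/- → run D
t=18: L0/L1/L2 = DFGH/ABE/- → run D
t=19: L0/L1/L2 = FGH/ABED/- → run F
t=20: L0/L1/L2 = FGH/ABED/- → run F
t=21: L0/L1/L2 = FGH/ABED/- → run F
t=22: L0/L1/L2 = FGH/ABED/- → run F
t=23: L0/L1/L2 = GH/ABEDF/- → run G
t=24: L0/L1/L2 = GH/ABEDF/- → run G
t=25: L0/L1/L2 = GH/ABEDF/- → run G
t=26: L0/L1/L2 = GH/ABEDF/- → run G
t=27: L0/L1/L2 = H/ABEDFG/- → run H
t=28: L0/L1/L2 = H/ABEDFG/- → run H
t=29: L0/L1/L2 = H/ABEDFG/- → run H
t=30: L0/L1/L2 = -/ABEDFG/- → run A
t=31: L0/L1/L2 = -/ABEDFG/- → run A
t=32: L0/L1/L2 = -/ABEDFG/- → run A
t=33: L0/L1/L2 = -/BEDFG/- → run B
t=34: L0/L1/L2 = -/BEDFG/- → run B
t=35: L0/L1/L2 = -/BEDFG/- → run B
t=36: L0/L1/L2 = -/BEDFG/- → run B
t=37: L0/L1/L2 = -/EDFG/- → run E
t=38: L0/L1/L2 = -/DFG/- → run D
t=39: L0/L1/L2 = -/DFG/- → run D
t=40: L0/L1/L2 = -/FG/- → run F
t=41: L0/L1/L2 = -/FG/- → run F
t=42: L0/L1/L2 = -/G/- → run G
t=43: L0/L1/L2 = -/G/- → run G
t=44: L0/L1/L2 = -/G/- → run G
t=45: (idle)
t=46: (idle)
t=47: (idle)
t=48: (idle)
t=49: (idle)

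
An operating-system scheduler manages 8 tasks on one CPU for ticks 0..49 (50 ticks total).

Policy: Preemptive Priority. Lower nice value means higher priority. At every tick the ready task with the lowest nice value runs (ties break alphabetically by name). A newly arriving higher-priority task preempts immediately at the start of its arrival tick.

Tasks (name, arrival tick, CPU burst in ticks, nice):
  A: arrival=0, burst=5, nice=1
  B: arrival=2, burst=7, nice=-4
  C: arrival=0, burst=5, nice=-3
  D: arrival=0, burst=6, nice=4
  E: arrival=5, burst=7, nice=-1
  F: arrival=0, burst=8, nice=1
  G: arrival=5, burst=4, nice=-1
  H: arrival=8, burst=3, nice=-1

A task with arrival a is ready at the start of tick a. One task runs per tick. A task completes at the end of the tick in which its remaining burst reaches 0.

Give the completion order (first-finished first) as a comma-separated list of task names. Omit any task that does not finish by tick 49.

completion order = B, C, E, G, H, A, F, D

t=0: ready={A,C,D,F} → run C
t=1: ready={A,C,D,F} → run C
t=2: ready={A,B,C,D,F} → run B
t=3: ready={A,B,C,D,F} → run B
t=4: ready={A,B,C,D,F} → run B
t=5: ready={A,B,C,D,E,F,G} → run B
t=6: ready={A,B,C,D,E,F,G} → run B
t=7: ready={A,B,C,D,E,F,G} → run B
t=8: ready={A,B,C,D,E,F,G,H} → run B
t=9: ready={A,C,D,E,F,G,H} → run C
t=10: ready={A,C,D,E,F,G,H} → run C
t=11: ready={A,C,D,E,F,G,H} → run C
t=12: ready={A,D,E,F,G,H} → run E
t=13: ready={A,D,E,F,G,H} → run E
t=14: ready={A,D,E,F,G,H} → run E
t=15: ready={A,D,E,F,G,H} → run E
t=16: ready={A,D,E,F,G,H} → run E
t=17: ready={A,D,E,F,G,H} → run E
t=18: ready={A,D,E,F,G,H} → run E
t=19: ready={A,D,F,G,H} → run G
t=20: ready={A,D,F,G,H} → run G
t=21: ready={A,D,F,G,H} → run G
t=22: ready={A,D,F,G,H} → run G
t=23: ready={A,D,F,H} → run H
t=24: ready={A,D,F,H} → run H
t=25: ready={A,D,F,H} → run H
t=26: ready={A,D,F} → run A
t=27: ready={A,D,F} → run A
t=28: ready={A,D,F} → run A
t=29: ready={A,D,F} → run A
t=30: ready={A,D,F} → run A
t=31: ready={D,F} → run F
t=32: ready={D,F} → run F
t=33: ready={D,F} → run F
t=34: ready={D,F} → run F
t=35: ready={D,F} → run F
t=36: ready={D,F} → run F
t=37: ready={D,F} → run F
t=38: ready={D,F} → run F
t=39: ready={D} → run D
t=40: ready={D} → run D
t=41: ready={D} → run D
t=42: ready={D} → run D
t=43: ready={D} → run D
t=44: ready={D} → run D
t=45: (idle)
t=46: (idle)
t=47: (idle)
t=48: (idle)
t=49: (idle)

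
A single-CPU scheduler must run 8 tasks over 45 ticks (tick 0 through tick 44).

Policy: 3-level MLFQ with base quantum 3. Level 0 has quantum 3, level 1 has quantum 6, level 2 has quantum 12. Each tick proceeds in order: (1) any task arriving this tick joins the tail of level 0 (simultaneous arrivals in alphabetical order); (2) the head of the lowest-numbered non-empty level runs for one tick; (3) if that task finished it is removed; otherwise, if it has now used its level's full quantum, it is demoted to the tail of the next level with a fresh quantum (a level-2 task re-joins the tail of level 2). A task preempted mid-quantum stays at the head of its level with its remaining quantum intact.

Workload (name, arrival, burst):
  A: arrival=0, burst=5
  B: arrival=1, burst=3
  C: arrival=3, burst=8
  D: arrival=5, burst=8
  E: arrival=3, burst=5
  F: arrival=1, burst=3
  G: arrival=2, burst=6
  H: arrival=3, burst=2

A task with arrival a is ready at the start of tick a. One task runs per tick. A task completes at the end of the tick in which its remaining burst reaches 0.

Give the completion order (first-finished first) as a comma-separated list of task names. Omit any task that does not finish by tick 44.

completion order = B, F, H, A, G, C, E, D

t=0: L0/L1/L2 = A/-/- → run A
t=1: L0/L1/L2 = ABF/-/- → run A
t=2: L0/L1/L2 = ABFG/-/- → run A
t=3: L0/L1/L2 = BFGCEH/A/- → run B
t=4: L0/L1/L2 = BFGCEH/A/- → run B
t=5: L0/L1/L2 = BFGCEHD/A/- → run B
t=6: L0/L1/L2 = FGCEHD/A/- → run F
t=7: L0/L1/L2 = FGCEHD/A/- → run F
t=8: L0/L1/L2 = FGCEHD/A/- → run F
t=9: L0/L1/L2 = GCEHD/A/- → run G
t=10: L0/L1/L2 = GCEHD/A/- → run G
t=11: L0/L1/L2 = GCEHD/A/- → run G
t=12: L0/L1/L2 = CEHD/AG/- → run C
t=13: L0/L1/L2 = CEHD/AG/- → run C
t=14: L0/L1/L2 = CEHD/AG/- → run C
t=15: L0/L1/L2 = EHD/AGC/- → run E
t=16: L0/L1/L2 = EHD/AGC/- → run E
t=17: L0/L1/L2 = EHD/AGC/- → run E
t=18: L0/L1/L2 = HD/AGCE/- → run H
t=19: L0/L1/L2 = HD/AGCE/- → run H
t=20: L0/L1/L2 = D/AGCE/- → run D
t=21: L0/L1/L2 = D/AGCE/- → run D
t=22: L0/L1/L2 = D/AGCE/- → run D
t=23: L0/L1/L2 = -/AGCED/- → run A
t=24: L0/L1/L2 = -/AGCED/- → run A
t=25: L0/L1/L2 = -/GCED/- → run G
t=26: L0/L1/L2 = -/GCED/- → run G
t=27: L0/L1/L2 = -/GCED/- → run G
t=28: L0/L1/L2 = -/CED/- → run C
t=29: L0/L1/L2 = -/CED/- → run C
t=30: L0/L1/L2 = -/CED/- → run C
t=31: L0/L1/L2 = -/CED/- → run C
t=32: L0/L1/L2 = -/CED/- → run C
t=33: L0/L1/L2 = -/ED/- → run E
t=34: L0/L1/L2 = -/ED/- → run E
t=35: L0/L1/L2 = -/D/- → run D
t=36: L0/L1/L2 = -/D/- → run D
t=37: L0/L1/L2 = -/D/- → run D
t=38: L0/L1/L2 = -/D/- → run D
t=39: L0/L1/L2 = -/D/- → run D
t=40: (idle)
t=41: (idle)
t=42: (idle)
t=43: (idle)
t=44: (idle)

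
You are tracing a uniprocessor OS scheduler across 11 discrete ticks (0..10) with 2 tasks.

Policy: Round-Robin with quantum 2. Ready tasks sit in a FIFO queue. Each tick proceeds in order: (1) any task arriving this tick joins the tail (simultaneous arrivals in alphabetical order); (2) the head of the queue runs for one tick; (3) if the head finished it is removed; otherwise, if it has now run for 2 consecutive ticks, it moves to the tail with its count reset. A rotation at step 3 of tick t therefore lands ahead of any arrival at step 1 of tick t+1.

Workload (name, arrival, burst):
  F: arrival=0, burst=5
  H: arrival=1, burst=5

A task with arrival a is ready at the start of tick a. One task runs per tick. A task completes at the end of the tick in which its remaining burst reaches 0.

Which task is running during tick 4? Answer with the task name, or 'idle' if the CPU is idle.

t=0: queue=[F] q_used=0 → run F
t=1: queue=[F,H] q_used=1 → run F
t=2: queue=[H,F] q_used=0 → run H
t=3: queue=[H,F] q_used=1 → run H
t=4: queue=[F,H] q_used=0 → run F
t=5: queue=[F,H] q_used=1 → run F
t=6: queue=[H,F] q_used=0 → run H
t=7: queue=[H,F] q_used=1 → run H
t=8: queue=[F,H] q_used=0 → run F
t=9: queue=[H] q_used=0 → run H
t=10: (idle)

running at tick 4 = F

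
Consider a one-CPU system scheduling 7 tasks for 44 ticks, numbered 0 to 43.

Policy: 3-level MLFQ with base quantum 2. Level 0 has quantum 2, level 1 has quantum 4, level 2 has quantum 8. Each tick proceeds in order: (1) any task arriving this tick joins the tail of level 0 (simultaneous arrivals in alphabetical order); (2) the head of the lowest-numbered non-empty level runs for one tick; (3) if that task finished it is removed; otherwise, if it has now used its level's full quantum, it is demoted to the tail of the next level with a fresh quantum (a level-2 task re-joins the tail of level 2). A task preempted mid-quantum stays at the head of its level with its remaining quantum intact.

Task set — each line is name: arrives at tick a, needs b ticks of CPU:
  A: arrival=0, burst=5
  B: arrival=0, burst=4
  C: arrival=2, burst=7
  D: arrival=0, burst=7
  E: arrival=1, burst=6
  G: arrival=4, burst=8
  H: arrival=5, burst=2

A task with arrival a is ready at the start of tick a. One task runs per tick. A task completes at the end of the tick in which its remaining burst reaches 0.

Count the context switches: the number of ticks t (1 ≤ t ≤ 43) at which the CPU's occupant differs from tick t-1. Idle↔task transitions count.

t=0: L0/L1/L2 = ABD/-/- → run A
t=1: L0/L1/L2 = ABDE/-/- → run A
t=2: L0/L1/L2 = BDEC/A/- → run B
t=3: L0/L1/L2 = BDEC/A/- → run B
t=4: L0/L1/L2 = DECG/AB/- → run D
t=5: L0/L1/L2 = DECGH/AB/- → run D
t=6: L0/L1/L2 = ECGH/ABD/- → run E
t=7: L0/L1/L2 = ECGH/ABD/- → run E
t=8: L0/L1/L2 = CGH/ABDE/- → run C
t=9: L0/L1/L2 = CGH/ABDE/- → run C
t=10: L0/L1/L2 = GH/ABDEC/- → run G
t=11: L0/L1/L2 = GH/ABDEC/- → run G
t=12: L0/L1/L2 = H/ABDECG/- → run H
t=13: L0/L1/L2 = H/ABDECG/- → run H
t=14: L0/L1/L2 = -/ABDECG/- → run A
t=15: L0/L1/L2 = -/ABDECG/- → run A
t=16: L0/L1/L2 = -/ABDECG/- → run A
t=17: L0/L1/L2 = -/BDECG/- → run B
t=18: L0/L1/L2 = -/BDECG/- → run B
t=19: L0/L1/L2 = -/DECG/- → run D
t=20: L0/L1/L2 = -/DECG/- → run D
t=21: L0/L1/L2 = -/DECG/- → run D
t=22: L0/L1/L2 = -/DECG/- → run D
t=23: L0/L1/L2 = -/ECG/D → run E
t=24: L0/L1/L2 = -/ECG/D → run E
t=25: L0/L1/L2 = -/ECG/D → run E
t=26: L0/L1/L2 = -/ECG/D → run E
t=27: L0/L1/L2 = -/CG/D → run C
t=28: L0/L1/L2 = -/CG/D → run C
t=29: L0/L1/L2 = -/CG/D → run C
t=30: L0/L1/L2 = -/CG/D → run C
t=31: L0/L1/L2 = -/G/DC → run G
t=32: L0/L1/L2 = -/G/DC → run G
t=33: L0/L1/L2 = -/G/DC → run G
t=34: L0/L1/L2 = -/G/DC → run G
t=35: L0/L1/L2 = -/-/DCG → run D
t=36: L0/L1/L2 = -/-/CG → run C
t=37: L0/L1/L2 = -/-/G → run G
t=38: L0/L1/L2 = -/-/G → run G
t=39: (idle)
t=40: (idle)
t=41: (idle)
t=42: (idle)
t=43: (idle)

context switches = 16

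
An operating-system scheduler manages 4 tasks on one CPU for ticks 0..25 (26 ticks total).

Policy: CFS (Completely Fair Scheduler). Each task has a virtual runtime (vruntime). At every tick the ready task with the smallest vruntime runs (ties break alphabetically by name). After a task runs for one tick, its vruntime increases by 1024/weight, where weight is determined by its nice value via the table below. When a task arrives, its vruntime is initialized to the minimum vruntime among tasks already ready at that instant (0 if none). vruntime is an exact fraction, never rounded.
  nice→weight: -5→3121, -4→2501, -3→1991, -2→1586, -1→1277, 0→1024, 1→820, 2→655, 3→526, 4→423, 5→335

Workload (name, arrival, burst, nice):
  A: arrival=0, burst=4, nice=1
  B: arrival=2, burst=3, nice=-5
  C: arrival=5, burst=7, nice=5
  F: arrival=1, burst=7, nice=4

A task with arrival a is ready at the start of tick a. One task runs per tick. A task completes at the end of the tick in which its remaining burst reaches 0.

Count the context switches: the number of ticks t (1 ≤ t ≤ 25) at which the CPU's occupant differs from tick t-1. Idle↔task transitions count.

context switches = 17

t=0: vr[A=0] → run A
t=1: vr[A=256/205 F=256/205] → run A
t=2: vr[A=512/205 B=256/205 F=256/205] → run B
t=3: vr[A=512/205 B=1008896/639805 F=256/205] → run F
t=4: vr[A=512/205 B=1008896/639805 F=318208/86715] → run B
t=5: vr[A=512/205 B=1218816/639805 C=1218816/639805 F=318208/86715] → run B
t=6: vr[A=512/205 C=1218816/639805 F=318208/86715] → run C
t=7: vr[A=512/205 C=212692736/42866935 F=318208/86715] → run A
t=8: vr[A=768/205 C=212692736/42866935 F=318208/86715] → run F
t=9: vr[A=768/205 C=212692736/42866935 F=528128/86715] → run A
t=10: vr[C=212692736/42866935 F=528128/86715] → run C
t=11: vr[C=68744960/8573387 F=528128/86715] → run F
t=12: vr[C=68744960/8573387 F=246016/28905] → run C
t=13: vr[C=474756864/42866935 F=246016/28905] → run F
t=14: vr[C=474756864/42866935 F=947968/86715] → run F
t=15: vr[C=474756864/42866935 F=1157888/86715] → run C
t=16: vr[C=605788928/42866935 F=1157888/86715] → run F
t=17: vr[C=605788928/42866935 F=455936/28905] → run C
t=18: vr[C=736820992/42866935 F=455936/28905] → run F
t=19: vr[C=736820992/42866935] → run C
t=20: vr[C=867853056/42866935] → run C
t=21: (idle)
t=22: (idle)
t=23: (idle)
t=24: (idle)
t=25: (idle)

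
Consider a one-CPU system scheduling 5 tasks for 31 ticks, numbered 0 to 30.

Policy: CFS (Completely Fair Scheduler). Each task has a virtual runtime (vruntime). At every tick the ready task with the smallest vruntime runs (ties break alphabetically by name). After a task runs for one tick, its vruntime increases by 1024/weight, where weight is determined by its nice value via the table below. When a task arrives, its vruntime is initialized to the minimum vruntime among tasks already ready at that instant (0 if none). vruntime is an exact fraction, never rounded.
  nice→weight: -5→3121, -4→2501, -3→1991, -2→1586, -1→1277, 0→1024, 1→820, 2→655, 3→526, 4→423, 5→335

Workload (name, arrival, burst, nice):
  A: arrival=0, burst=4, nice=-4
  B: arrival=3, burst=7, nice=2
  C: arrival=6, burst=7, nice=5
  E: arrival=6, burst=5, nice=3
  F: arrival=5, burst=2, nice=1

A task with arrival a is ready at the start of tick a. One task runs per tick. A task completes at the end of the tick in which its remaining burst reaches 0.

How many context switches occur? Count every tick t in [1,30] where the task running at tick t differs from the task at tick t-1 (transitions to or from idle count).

context switches = 17

t=0: vr[A=0] → run A
t=1: vr[A=1024/2501] → run A
t=2: vr[A=2048/2501] → run A
t=3: vr[A=3072/2501 B=3072/2501] → run A
t=4: vr[B=3072/2501] → run B
t=5: vr[B=4573184/1638155 F=4573184/1638155] → run B
t=6: vr[B=7134208/1638155 C=4573184/1638155 E=4573184/1638155 F=4573184/1638155] → run C
t=7: vr[B=7134208/1638155 C=641897472/109756385 E=4573184/1638155 F=4573184/1638155] → run E
t=8: vr[B=7134208/1638155 C=641897472/109756385 E=2041482752/430834765 F=4573184/1638155] → run F
t=9: vr[B=7134208/1638155 C=641897472/109756385 E=2041482752/430834765 F=1323776/327631] → run F
t=10: vr[B=7134208/1638155 C=641897472/109756385 E=2041482752/430834765] → run B
t=11: vr[B=9695232/1638155 C=641897472/109756385 E=2041482752/430834765] → run E
t=12: vr[B=9695232/1638155 C=641897472/109756385 E=2880218112/430834765] → run C
t=13: vr[B=9695232/1638155 C=977391616/109756385 E=2880218112/430834765] → run B
t=14: vr[B=12256256/1638155 C=977391616/109756385 E=2880218112/430834765] → run E
t=15: vr[B=12256256/1638155 C=977391616/109756385 E=3718953472/430834765] → run B
t=16: vr[B=2963456/327631 C=977391616/109756385 E=3718953472/430834765] → run E
t=17: vr[B=2963456/327631 C=977391616/109756385 E=4557688832/430834765] → run C
t=18: vr[B=2963456/327631 C=262577152/21951277 E=4557688832/430834765] → run B
t=19: vr[B=17378304/1638155 C=262577152/21951277 E=4557688832/430834765] → run E
t=20: vr[B=17378304/1638155 C=262577152/21951277] → run B
t=21: vr[C=262577152/21951277] → run C
t=22: vr[C=1648379904/109756385] → run C
t=23: vr[C=1983874048/109756385] → run C
t=24: vr[C=2319368192/109756385] → run C
t=25: (idle)
t=26: (idle)
t=27: (idle)
t=28: (idle)
t=29: (idle)
t=30: (idle)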